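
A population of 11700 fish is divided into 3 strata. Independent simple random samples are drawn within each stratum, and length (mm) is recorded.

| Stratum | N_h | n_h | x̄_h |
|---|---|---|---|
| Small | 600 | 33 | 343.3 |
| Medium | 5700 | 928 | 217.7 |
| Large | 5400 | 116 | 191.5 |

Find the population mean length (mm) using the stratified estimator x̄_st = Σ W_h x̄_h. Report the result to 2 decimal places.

x̄_st ≈ 212.05

N = Σ N_h = 11700. Stratum weights W_h = N_h/N.
x̄_st = (600·343.3 + 5700·217.7 + 5400·191.5) / 11700 = 212.0487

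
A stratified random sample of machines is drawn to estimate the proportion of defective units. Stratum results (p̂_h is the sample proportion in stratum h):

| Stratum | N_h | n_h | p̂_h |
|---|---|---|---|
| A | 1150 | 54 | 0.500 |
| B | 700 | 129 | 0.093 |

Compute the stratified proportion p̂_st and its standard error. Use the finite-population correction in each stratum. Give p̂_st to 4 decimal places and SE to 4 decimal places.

N = 1850; stratum weights W_h = N_h/N.
p̂_st = Σ W_h p̂_h = (1150·0.500 + 700·0.093)/1850 = 0.34600
V̂(p̂_st) = Σ W_h² (1 − n_h/N_h) p̂_h(1−p̂_h)/(n_h−1):
  stratum A: (1150/1850)²·(1 − 54/1150)·0.500·0.500/53 = 0.00173712
  stratum B: (700/1850)²·(1 − 129/700)·0.093·0.907/128 = 7.6961e-05
V̂(p̂_st) = 0.00181408; SE = √V̂ = 0.042592

p̂_st ≈ 0.3460, SE ≈ 0.0426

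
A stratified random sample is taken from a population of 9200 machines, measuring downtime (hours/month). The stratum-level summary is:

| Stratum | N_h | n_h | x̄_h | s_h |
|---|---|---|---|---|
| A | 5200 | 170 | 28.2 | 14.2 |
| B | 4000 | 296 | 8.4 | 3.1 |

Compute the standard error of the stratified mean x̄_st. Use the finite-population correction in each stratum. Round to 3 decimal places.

SE(x̄_st) ≈ 0.610

V̂(x̄_st) = Σ W_h² (1 − n_h/N_h) s_h²/n_h, with W_h = N_h/N and N = 9200:
  stratum A: (5200/9200)²·(1 − 170/5200)·14.2²/170 = 0.366542
  stratum B: (4000/9200)²·(1 − 296/4000)·3.1²/296 = 0.00568312
V̂(x̄_st) = 0.372225
SE(x̄_st) = √0.372225 = 0.610102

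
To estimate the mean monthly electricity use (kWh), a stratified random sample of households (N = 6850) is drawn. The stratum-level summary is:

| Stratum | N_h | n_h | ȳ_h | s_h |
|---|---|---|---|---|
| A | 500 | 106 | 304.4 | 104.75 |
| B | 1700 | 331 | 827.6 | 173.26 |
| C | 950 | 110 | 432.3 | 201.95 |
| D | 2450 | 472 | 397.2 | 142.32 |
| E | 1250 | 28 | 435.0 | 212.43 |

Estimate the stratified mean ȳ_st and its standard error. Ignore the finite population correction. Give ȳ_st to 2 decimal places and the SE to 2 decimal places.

ȳ_st = Σ W_h ȳ_h = (500·304.4 + 1700·827.6 + 950·432.3 + 2450·397.2 + 1250·435.0)/6850 = 509.00657
V̂(ȳ_st) = Σ W_h² s_h²/n_h, with W_h = N_h/N and N = 6850:
  stratum A: (500/6850)²·104.75²/106 = 0.55152
  stratum B: (1700/6850)²·173.26²/331 = 5.5858
  stratum C: (950/6850)²·201.95²/110 = 7.13118
  stratum D: (2450/6850)²·142.32²/472 = 5.4896
  stratum E: (1250/6850)²·212.43²/28 = 53.6676
V̂(ȳ_st) = 72.4257
SE(ȳ_st) = √72.4257 = 8.51033

ȳ_st ≈ 509.01, SE ≈ 8.51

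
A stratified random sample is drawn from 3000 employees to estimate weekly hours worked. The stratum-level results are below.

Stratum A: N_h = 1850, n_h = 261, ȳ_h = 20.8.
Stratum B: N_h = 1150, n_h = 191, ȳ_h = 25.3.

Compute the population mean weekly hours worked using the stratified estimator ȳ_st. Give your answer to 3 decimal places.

N = Σ N_h = 3000. Stratum weights W_h = N_h/N.
ȳ_st = (1850·20.8 + 1150·25.3) / 3000 = 22.52500

ȳ_st ≈ 22.525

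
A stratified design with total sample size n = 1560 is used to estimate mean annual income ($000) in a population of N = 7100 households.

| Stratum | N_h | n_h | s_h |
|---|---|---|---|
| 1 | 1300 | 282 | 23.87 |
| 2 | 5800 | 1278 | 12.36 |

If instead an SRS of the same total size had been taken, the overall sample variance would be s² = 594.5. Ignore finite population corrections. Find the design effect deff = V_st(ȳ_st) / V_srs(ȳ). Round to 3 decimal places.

deff ≈ 0.387

V̂(ȳ_st) = Σ W_h² s_h²/n_h, with W_h = N_h/N and N = 7100:
  stratum 1: (1300/7100)²·23.87²/282 = 0.067737
  stratum 2: (5800/7100)²·12.36²/1278 = 0.0797711
V_st = 0.147508
V_srs = s²/n = 594.5/1560 = 0.38109
deff = V_st / V_srs = 0.147508/0.38109 = 0.3871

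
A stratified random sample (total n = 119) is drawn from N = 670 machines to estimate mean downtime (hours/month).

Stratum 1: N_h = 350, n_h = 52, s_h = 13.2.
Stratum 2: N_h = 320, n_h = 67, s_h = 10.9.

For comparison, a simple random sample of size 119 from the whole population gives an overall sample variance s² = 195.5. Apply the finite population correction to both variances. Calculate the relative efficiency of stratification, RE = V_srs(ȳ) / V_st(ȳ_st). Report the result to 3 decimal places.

RE ≈ 1.230

V̂(ȳ_st) = Σ W_h² (1 − n_h/N_h) s_h²/n_h, with W_h = N_h/N and N = 670:
  stratum 1: (350/670)²·(1 − 52/350)·13.2²/52 = 0.778537
  stratum 2: (320/670)²·(1 − 67/320)·10.9²/67 = 0.319815
V_st = 1.09835
V_srs = (1 − 119/670)·195.5/119 = 1.35107
Relative efficiency = V_srs / V_st = 1.35107/1.09835 = 1.2301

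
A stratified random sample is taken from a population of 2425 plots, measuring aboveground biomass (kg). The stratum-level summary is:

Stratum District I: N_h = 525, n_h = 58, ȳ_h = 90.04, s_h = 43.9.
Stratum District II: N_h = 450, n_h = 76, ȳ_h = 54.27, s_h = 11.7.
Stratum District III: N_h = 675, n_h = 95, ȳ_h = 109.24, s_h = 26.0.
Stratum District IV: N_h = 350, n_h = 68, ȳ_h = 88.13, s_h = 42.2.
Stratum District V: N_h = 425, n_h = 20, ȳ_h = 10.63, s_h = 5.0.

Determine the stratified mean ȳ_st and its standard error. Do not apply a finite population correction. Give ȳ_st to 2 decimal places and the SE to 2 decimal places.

ȳ_st = Σ W_h ȳ_h = (525·90.04 + 450·54.27 + 675·109.24 + 350·88.13 + 425·10.63)/2425 = 74.55371
V̂(ȳ_st) = Σ W_h² s_h²/n_h, with W_h = N_h/N and N = 2425:
  stratum District I: (525/2425)²·43.9²/58 = 1.55739
  stratum District II: (450/2425)²·11.7²/76 = 0.062024
  stratum District III: (675/2425)²·26.0²/95 = 0.551324
  stratum District IV: (350/2425)²·42.2²/68 = 0.545543
  stratum District V: (425/2425)²·5.0²/20 = 0.0383941
V̂(ȳ_st) = 2.75467
SE(ȳ_st) = √2.75467 = 1.65972

ȳ_st ≈ 74.55, SE ≈ 1.66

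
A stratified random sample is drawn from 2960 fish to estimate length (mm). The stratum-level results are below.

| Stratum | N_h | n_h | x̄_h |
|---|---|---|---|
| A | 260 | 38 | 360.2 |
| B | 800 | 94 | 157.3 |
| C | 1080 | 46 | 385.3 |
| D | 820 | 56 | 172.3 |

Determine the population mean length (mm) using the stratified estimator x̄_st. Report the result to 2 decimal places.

x̄_st ≈ 262.47

N = Σ N_h = 2960. Stratum weights W_h = N_h/N.
x̄_st = (260·360.2 + 800·157.3 + 1080·385.3 + 820·172.3) / 2960 = 262.4669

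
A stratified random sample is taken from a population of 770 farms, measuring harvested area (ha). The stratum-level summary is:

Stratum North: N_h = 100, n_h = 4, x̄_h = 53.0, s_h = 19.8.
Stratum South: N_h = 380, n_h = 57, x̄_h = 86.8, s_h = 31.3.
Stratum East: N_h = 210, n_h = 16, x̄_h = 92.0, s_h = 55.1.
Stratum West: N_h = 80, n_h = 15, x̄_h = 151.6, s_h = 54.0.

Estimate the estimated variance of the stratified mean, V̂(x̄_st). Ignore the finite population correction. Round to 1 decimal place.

V̂(x̄_st) = Σ W_h² s_h²/n_h, with W_h = N_h/N and N = 770:
  stratum North: (100/770)²·19.8²/4 = 1.65306
  stratum South: (380/770)²·31.3²/57 = 4.186
  stratum East: (210/770)²·55.1²/16 = 14.1137
  stratum West: (80/770)²·54.0²/15 = 2.09843
V̂(x̄_st) = 22.0512

V̂(x̄_st) ≈ 22.1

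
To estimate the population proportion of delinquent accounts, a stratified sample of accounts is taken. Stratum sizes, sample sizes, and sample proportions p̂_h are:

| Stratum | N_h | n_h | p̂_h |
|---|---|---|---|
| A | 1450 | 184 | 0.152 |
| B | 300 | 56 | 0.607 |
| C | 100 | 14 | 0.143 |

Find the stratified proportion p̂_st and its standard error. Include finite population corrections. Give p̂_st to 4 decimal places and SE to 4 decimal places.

N = 1850; stratum weights W_h = N_h/N.
p̂_st = Σ W_h p̂_h = (1450·0.152 + 300·0.607 + 100·0.143)/1850 = 0.22530
V̂(p̂_st) = Σ W_h² (1 − n_h/N_h) p̂_h(1−p̂_h)/(n_h−1):
  stratum A: (1450/1850)²·(1 − 184/1450)·0.152·0.848/183 = 0.000377787
  stratum B: (300/1850)²·(1 − 56/300)·0.607·0.393/55 = 9.27654e-05
  stratum C: (100/1850)²·(1 − 14/100)·0.143·0.857/13 = 2.3688e-05
V̂(p̂_st) = 0.00049424; SE = √V̂ = 0.0222315

p̂_st ≈ 0.2253, SE ≈ 0.0222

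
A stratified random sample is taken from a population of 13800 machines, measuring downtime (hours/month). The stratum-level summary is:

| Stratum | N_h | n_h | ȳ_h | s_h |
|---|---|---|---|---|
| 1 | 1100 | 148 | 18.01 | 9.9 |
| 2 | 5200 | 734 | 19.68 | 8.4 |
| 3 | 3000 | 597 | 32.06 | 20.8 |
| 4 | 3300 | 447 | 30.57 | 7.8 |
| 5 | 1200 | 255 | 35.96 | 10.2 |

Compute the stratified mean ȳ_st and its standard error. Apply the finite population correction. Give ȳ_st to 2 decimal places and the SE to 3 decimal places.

ȳ_st ≈ 26.26, SE ≈ 0.228

ȳ_st = Σ W_h ȳ_h = (1100·18.01 + 5200·19.68 + 3000·32.06 + 3300·30.57 + 1200·35.96)/13800 = 26.25797
V̂(ȳ_st) = Σ W_h² (1 − n_h/N_h) s_h²/n_h, with W_h = N_h/N and N = 13800:
  stratum 1: (1100/13800)²·(1 − 148/1100)·9.9²/148 = 0.0036415
  stratum 2: (5200/13800)²·(1 − 734/5200)·8.4²/734 = 0.0117227
  stratum 3: (3000/13800)²·(1 − 597/3000)·20.8²/597 = 0.0274327
  stratum 4: (3300/13800)²·(1 − 447/3300)·7.8²/447 = 0.00672882
  stratum 5: (1200/13800)²·(1 − 255/1200)·10.2²/255 = 0.00242949
V̂(ȳ_st) = 0.0519552
SE(ȳ_st) = √0.0519552 = 0.227937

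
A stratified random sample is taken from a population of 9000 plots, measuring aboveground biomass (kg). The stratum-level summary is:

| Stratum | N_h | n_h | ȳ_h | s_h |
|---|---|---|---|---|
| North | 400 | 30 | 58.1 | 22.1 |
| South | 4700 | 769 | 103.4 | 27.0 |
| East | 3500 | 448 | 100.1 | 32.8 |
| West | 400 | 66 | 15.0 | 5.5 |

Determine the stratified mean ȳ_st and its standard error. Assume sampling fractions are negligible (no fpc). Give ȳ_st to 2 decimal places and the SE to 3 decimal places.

ȳ_st = Σ W_h ȳ_h = (400·58.1 + 4700·103.4 + 3500·100.1 + 400·15.0)/9000 = 96.17444
V̂(ȳ_st) = Σ W_h² s_h²/n_h, with W_h = N_h/N and N = 9000:
  stratum North: (400/9000)²·22.1²/30 = 0.0321587
  stratum South: (4700/9000)²·27.0²/769 = 0.258531
  stratum East: (3500/9000)²·32.8²/448 = 0.363179
  stratum West: (400/9000)²·5.5²/66 = 0.00090535
V̂(ȳ_st) = 0.654774
SE(ȳ_st) = √0.654774 = 0.809181

ȳ_st ≈ 96.17, SE ≈ 0.809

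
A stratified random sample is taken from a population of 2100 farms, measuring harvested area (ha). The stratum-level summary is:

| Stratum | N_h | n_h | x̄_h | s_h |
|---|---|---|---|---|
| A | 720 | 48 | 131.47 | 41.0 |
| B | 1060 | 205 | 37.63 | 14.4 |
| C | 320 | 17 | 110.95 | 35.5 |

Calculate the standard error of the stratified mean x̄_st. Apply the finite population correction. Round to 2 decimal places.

SE(x̄_st) ≈ 2.38

V̂(x̄_st) = Σ W_h² (1 − n_h/N_h) s_h²/n_h, with W_h = N_h/N and N = 2100:
  stratum A: (720/2100)²·(1 − 48/720)·41.0²/48 = 3.84229
  stratum B: (1060/2100)²·(1 − 205/1060)·14.4²/205 = 0.207876
  stratum C: (320/2100)²·(1 − 17/320)·35.5²/17 = 1.6299
V̂(x̄_st) = 5.68006
SE(x̄_st) = √5.68006 = 2.38329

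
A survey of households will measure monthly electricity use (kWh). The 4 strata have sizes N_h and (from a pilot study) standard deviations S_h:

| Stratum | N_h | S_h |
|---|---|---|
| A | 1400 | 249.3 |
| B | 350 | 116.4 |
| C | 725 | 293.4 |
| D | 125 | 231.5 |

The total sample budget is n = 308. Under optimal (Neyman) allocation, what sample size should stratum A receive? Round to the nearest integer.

Neyman allocation: n_h = n · N_h S_h / Σ N_i S_i, with n = 308.
  stratum A: N_h·S_h = 1400·249.3 = 349020.00
  stratum B: N_h·S_h = 350·116.4 = 40740.00
  stratum C: N_h·S_h = 725·293.4 = 212715.00
  stratum D: N_h·S_h = 125·231.5 = 28937.50
Σ N_h S_h = 631412.50
n for stratum A = 308·349020.00/631412.50 = 170.250 → 170

170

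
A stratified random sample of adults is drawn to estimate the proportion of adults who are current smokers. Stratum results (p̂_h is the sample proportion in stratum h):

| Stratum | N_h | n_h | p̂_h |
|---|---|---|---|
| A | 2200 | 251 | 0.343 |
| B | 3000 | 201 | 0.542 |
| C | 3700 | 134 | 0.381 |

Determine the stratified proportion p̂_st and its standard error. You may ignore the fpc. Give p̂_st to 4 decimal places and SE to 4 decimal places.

p̂_st ≈ 0.4259, SE ≈ 0.0224

N = 8900; stratum weights W_h = N_h/N.
p̂_st = Σ W_h p̂_h = (2200·0.343 + 3000·0.542 + 3700·0.381)/8900 = 0.42588
V̂(p̂_st) = Σ W_h² p̂_h(1−p̂_h)/(n_h−1):
  stratum A: (2200/8900)²·0.343·0.657/250 = 5.50788e-05
  stratum B: (3000/8900)²·0.542·0.458/200 = 0.000141025
  stratum C: (3700/8900)²·0.381·0.619/133 = 0.00030647
V̂(p̂_st) = 0.000502574; SE = √V̂ = 0.0224182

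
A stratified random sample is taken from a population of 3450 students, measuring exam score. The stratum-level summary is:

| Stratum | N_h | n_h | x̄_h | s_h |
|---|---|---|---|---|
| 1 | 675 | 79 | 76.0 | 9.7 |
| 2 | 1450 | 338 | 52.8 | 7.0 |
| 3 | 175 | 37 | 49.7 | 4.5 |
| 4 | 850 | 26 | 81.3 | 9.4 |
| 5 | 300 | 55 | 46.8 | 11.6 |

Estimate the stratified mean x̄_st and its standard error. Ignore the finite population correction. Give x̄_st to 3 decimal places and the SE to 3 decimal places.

x̄_st ≈ 63.682, SE ≈ 0.545

x̄_st = Σ W_h x̄_h = (675·76.0 + 1450·52.8 + 175·49.7 + 850·81.3 + 300·46.8)/3450 = 63.68188
V̂(x̄_st) = Σ W_h² s_h²/n_h, with W_h = N_h/N and N = 3450:
  stratum 1: (675/3450)²·9.7²/79 = 0.0455917
  stratum 2: (1450/3450)²·7.0²/338 = 0.0256081
  stratum 3: (175/3450)²·4.5²/37 = 0.00140819
  stratum 4: (850/3450)²·9.4²/26 = 0.206292
  stratum 5: (300/3450)²·11.6²/55 = 0.0184994
V̂(x̄_st) = 0.297399
SE(x̄_st) = √0.297399 = 0.545343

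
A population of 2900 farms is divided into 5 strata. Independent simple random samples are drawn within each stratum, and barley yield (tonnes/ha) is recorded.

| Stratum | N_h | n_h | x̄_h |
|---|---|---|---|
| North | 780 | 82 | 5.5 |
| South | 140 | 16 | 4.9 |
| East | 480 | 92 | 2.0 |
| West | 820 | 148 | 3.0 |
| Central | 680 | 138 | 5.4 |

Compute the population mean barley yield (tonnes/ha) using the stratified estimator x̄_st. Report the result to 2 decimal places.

N = Σ N_h = 2900. Stratum weights W_h = N_h/N.
x̄_st = (780·5.5 + 140·4.9 + 480·2.0 + 820·3.0 + 680·5.4) / 2900 = 4.1614

x̄_st ≈ 4.16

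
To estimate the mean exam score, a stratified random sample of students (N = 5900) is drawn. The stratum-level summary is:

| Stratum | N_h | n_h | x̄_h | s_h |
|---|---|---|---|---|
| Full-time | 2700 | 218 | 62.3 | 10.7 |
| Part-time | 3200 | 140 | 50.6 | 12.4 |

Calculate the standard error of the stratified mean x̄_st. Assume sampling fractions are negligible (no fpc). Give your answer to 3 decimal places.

SE(x̄_st) ≈ 0.658

V̂(x̄_st) = Σ W_h² s_h²/n_h, with W_h = N_h/N and N = 5900:
  stratum Full-time: (2700/5900)²·10.7²/218 = 0.109985
  stratum Part-time: (3200/5900)²·12.4²/140 = 0.323081
V̂(x̄_st) = 0.433066
SE(x̄_st) = √0.433066 = 0.658078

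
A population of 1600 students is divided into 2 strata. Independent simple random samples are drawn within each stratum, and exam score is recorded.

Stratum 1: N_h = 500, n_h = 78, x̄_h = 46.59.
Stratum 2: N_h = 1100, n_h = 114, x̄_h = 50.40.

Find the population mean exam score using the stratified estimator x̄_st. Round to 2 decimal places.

N = Σ N_h = 1600. Stratum weights W_h = N_h/N.
x̄_st = (500·46.59 + 1100·50.40) / 1600 = 49.2094

x̄_st ≈ 49.21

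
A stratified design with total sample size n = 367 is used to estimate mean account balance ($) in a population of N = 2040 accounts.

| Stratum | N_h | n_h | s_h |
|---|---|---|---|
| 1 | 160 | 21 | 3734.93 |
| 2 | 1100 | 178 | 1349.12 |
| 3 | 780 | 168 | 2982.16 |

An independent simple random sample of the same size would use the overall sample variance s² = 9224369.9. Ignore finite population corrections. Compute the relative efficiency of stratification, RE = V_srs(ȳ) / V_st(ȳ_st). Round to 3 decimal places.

RE ≈ 1.698

V̂(ȳ_st) = Σ W_h² s_h²/n_h, with W_h = N_h/N and N = 2040:
  stratum 1: (160/2040)²·3734.93²/21 = 4086.25
  stratum 2: (1100/2040)²·1349.12²/178 = 2973.08
  stratum 3: (780/2040)²·2982.16²/168 = 7738.94
V_st = 14798.3
V_srs = s²/n = 9224369.9/367 = 25134.5
Relative efficiency = V_srs / V_st = 25134.5/14798.3 = 1.6985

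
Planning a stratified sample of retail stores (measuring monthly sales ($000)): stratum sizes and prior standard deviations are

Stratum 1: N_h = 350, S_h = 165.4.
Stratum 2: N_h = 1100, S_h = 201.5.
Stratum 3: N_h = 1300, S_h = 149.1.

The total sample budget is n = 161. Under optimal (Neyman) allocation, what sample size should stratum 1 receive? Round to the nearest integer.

Neyman allocation: n_h = n · N_h S_h / Σ N_i S_i, with n = 161.
  stratum 1: N_h·S_h = 350·165.4 = 57890.00
  stratum 2: N_h·S_h = 1100·201.5 = 221650.00
  stratum 3: N_h·S_h = 1300·149.1 = 193830.00
Σ N_h S_h = 473370.00
n for stratum 1 = 161·57890.00/473370.00 = 19.689 → 20

20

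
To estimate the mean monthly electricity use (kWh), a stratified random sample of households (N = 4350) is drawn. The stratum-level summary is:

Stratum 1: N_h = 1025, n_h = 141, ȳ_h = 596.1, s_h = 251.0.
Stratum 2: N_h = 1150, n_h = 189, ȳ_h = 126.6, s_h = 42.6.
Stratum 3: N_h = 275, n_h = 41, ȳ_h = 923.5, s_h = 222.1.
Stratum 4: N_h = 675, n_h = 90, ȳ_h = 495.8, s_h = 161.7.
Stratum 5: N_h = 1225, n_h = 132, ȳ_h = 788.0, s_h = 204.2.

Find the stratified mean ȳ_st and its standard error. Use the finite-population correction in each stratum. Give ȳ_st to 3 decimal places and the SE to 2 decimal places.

ȳ_st ≈ 531.154, SE ≈ 7.38

ȳ_st = Σ W_h ȳ_h = (1025·596.1 + 1150·126.6 + 275·923.5 + 675·495.8 + 1225·788.0)/4350 = 531.15402
V̂(ȳ_st) = Σ W_h² (1 − n_h/N_h) s_h²/n_h, with W_h = N_h/N and N = 4350:
  stratum 1: (1025/4350)²·(1 − 141/1025)·251.0²/141 = 21.3957
  stratum 2: (1150/4350)²·(1 − 189/1150)·42.6²/189 = 0.56079
  stratum 3: (275/4350)²·(1 − 41/275)·222.1²/41 = 4.09151
  stratum 4: (675/4350)²·(1 − 90/675)·161.7²/90 = 6.0626
  stratum 5: (1225/4350)²·(1 − 132/1225)·204.2²/132 = 22.3519
V̂(ȳ_st) = 54.4625
SE(ȳ_st) = √54.4625 = 7.37987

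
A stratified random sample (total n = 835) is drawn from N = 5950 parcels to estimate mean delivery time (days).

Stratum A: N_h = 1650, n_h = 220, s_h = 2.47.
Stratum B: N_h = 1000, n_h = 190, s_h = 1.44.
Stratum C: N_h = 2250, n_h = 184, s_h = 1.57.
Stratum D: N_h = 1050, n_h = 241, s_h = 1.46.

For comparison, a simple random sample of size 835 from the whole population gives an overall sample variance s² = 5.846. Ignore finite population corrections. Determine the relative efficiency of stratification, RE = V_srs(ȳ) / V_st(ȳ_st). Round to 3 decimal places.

V̂(ȳ_st) = Σ W_h² s_h²/n_h, with W_h = N_h/N and N = 5950:
  stratum A: (1650/5950)²·2.47²/220 = 0.00213258
  stratum B: (1000/5950)²·1.44²/190 = 0.000308274
  stratum C: (2250/5950)²·1.57²/184 = 0.00191563
  stratum D: (1050/5950)²·1.46²/241 = 0.000275444
V_st = 0.00463193
V_srs = s²/n = 5.846/835 = 0.0070012
Relative efficiency = V_srs / V_st = 0.0070012/0.00463193 = 1.5115

RE ≈ 1.512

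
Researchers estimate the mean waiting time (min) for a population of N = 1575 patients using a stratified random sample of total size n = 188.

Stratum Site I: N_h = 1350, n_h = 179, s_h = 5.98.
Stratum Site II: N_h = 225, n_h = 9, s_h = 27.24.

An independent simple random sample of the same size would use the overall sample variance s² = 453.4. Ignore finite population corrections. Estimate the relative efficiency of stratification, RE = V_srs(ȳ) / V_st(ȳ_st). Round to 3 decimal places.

RE ≈ 1.318

V̂(ȳ_st) = Σ W_h² s_h²/n_h, with W_h = N_h/N and N = 1575:
  stratum Site I: (1350/1575)²·5.98²/179 = 0.146776
  stratum Site II: (225/1575)²·27.24²/9 = 1.68258
V_st = 1.82936
V_srs = s²/n = 453.4/188 = 2.4117
Relative efficiency = V_srs / V_st = 2.4117/1.82936 = 1.3183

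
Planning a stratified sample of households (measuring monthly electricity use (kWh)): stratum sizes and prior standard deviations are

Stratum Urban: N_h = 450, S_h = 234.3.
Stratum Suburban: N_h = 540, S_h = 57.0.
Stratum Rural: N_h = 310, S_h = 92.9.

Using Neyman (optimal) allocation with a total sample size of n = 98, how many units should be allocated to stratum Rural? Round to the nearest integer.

17

Neyman allocation: n_h = n · N_h S_h / Σ N_i S_i, with n = 98.
  stratum Urban: N_h·S_h = 450·234.3 = 105435.00
  stratum Suburban: N_h·S_h = 540·57.0 = 30780.00
  stratum Rural: N_h·S_h = 310·92.9 = 28799.00
Σ N_h S_h = 165014.00
n for stratum Rural = 98·28799.00/165014.00 = 17.103 → 17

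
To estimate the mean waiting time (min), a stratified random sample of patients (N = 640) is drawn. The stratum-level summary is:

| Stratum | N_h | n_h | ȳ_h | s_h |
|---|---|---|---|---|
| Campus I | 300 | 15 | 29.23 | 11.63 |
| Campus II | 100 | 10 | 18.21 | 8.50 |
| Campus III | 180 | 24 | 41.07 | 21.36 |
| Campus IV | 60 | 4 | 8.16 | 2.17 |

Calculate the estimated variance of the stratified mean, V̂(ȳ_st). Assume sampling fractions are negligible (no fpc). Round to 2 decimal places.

V̂(ȳ_st) ≈ 3.67

V̂(ȳ_st) = Σ W_h² s_h²/n_h, with W_h = N_h/N and N = 640:
  stratum Campus I: (300/640)²·11.63²/15 = 1.9813
  stratum Campus II: (100/640)²·8.50²/10 = 0.176392
  stratum Campus III: (180/640)²·21.36²/24 = 1.50375
  stratum Campus IV: (60/640)²·2.17²/4 = 0.0103467
V̂(ȳ_st) = 3.67179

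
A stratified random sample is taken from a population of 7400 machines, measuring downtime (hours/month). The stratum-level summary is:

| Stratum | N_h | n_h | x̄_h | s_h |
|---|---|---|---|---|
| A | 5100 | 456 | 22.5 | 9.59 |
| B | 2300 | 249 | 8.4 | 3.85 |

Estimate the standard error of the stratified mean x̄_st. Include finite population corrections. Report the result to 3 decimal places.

SE(x̄_st) ≈ 0.304

V̂(x̄_st) = Σ W_h² (1 − n_h/N_h) s_h²/n_h, with W_h = N_h/N and N = 7400:
  stratum A: (5100/7400)²·(1 − 456/5100)·9.59²/456 = 0.0872311
  stratum B: (2300/7400)²·(1 − 249/2300)·3.85²/249 = 0.00512805
V̂(x̄_st) = 0.0923591
SE(x̄_st) = √0.0923591 = 0.303906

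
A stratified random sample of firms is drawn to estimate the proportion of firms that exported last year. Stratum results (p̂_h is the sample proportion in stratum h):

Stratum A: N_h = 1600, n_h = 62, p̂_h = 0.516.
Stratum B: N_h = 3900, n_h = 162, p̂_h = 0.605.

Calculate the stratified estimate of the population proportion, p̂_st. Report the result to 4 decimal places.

N = 5500; stratum weights W_h = N_h/N.
p̂_st = Σ W_h p̂_h = (1600·0.516 + 3900·0.605)/5500 = 0.57911

p̂_st ≈ 0.5791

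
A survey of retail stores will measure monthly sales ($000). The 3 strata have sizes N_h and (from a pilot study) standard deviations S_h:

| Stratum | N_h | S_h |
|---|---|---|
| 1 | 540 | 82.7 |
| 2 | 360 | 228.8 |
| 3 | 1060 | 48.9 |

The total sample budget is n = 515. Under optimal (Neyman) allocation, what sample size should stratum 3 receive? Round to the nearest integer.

149

Neyman allocation: n_h = n · N_h S_h / Σ N_i S_i, with n = 515.
  stratum 1: N_h·S_h = 540·82.7 = 44658.00
  stratum 2: N_h·S_h = 360·228.8 = 82368.00
  stratum 3: N_h·S_h = 1060·48.9 = 51834.00
Σ N_h S_h = 178860.00
n for stratum 3 = 515·51834.00/178860.00 = 149.248 → 149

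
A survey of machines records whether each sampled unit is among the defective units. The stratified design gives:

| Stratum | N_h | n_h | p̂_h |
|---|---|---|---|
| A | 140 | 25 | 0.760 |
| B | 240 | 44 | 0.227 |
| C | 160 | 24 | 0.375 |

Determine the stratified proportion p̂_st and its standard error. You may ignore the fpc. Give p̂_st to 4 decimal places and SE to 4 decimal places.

p̂_st ≈ 0.4090, SE ≈ 0.0470

N = 540; stratum weights W_h = N_h/N.
p̂_st = Σ W_h p̂_h = (140·0.760 + 240·0.227 + 160·0.375)/540 = 0.40904
V̂(p̂_st) = Σ W_h² p̂_h(1−p̂_h)/(n_h−1):
  stratum A: (140/540)²·0.760·0.240/24 = 0.000510837
  stratum B: (240/540)²·0.227·0.773/43 = 0.000806068
  stratum C: (160/540)²·0.375·0.625/23 = 0.000894614
V̂(p̂_st) = 0.00221152; SE = √V̂ = 0.0470268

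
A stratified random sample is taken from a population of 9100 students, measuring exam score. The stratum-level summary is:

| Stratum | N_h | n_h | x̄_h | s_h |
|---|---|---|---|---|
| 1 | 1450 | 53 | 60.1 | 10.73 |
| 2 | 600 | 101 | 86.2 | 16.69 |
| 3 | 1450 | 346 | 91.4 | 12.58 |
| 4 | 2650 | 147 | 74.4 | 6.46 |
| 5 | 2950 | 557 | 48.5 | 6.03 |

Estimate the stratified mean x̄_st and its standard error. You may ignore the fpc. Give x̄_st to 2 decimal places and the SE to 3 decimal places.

x̄_st ≈ 67.21, SE ≈ 0.331

x̄_st = Σ W_h x̄_h = (1450·60.1 + 600·86.2 + 1450·91.4 + 2650·74.4 + 2950·48.5)/9100 = 67.21209
V̂(x̄_st) = Σ W_h² s_h²/n_h, with W_h = N_h/N and N = 9100:
  stratum 1: (1450/9100)²·10.73²/53 = 0.055154
  stratum 2: (600/9100)²·16.69²/101 = 0.0119898
  stratum 3: (1450/9100)²·12.58²/346 = 0.0116128
  stratum 4: (2650/9100)²·6.46²/147 = 0.0240745
  stratum 5: (2950/9100)²·6.03²/557 = 0.00686026
V̂(x̄_st) = 0.109691
SE(x̄_st) = √0.109691 = 0.331197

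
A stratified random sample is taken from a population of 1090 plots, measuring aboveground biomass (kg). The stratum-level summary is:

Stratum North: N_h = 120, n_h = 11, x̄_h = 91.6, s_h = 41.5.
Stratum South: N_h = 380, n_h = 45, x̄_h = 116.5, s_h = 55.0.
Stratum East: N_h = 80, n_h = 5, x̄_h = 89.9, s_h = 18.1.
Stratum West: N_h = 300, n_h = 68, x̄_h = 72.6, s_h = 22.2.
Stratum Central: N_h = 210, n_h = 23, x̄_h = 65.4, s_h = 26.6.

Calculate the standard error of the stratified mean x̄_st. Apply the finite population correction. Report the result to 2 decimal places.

SE(x̄_st) ≈ 3.27

V̂(x̄_st) = Σ W_h² (1 − n_h/N_h) s_h²/n_h, with W_h = N_h/N and N = 1090:
  stratum North: (120/1090)²·(1 − 11/120)·41.5²/11 = 1.72369
  stratum South: (380/1090)²·(1 − 45/380)·55.0²/45 = 7.20258
  stratum East: (80/1090)²·(1 − 5/80)·18.1²/5 = 0.330891
  stratum West: (300/1090)²·(1 − 68/300)·22.2²/68 = 0.424574
  stratum Central: (210/1090)²·(1 − 23/210)·26.6²/23 = 1.01682
V̂(x̄_st) = 10.6986
SE(x̄_st) = √10.6986 = 3.27086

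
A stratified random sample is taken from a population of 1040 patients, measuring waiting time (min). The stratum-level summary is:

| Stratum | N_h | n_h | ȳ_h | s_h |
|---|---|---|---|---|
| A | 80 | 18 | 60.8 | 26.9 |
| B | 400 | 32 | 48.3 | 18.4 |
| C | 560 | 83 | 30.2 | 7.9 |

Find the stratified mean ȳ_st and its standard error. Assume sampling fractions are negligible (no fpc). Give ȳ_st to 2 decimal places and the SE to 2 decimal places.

ȳ_st ≈ 39.52, SE ≈ 1.42

ȳ_st = Σ W_h ȳ_h = (80·60.8 + 400·48.3 + 560·30.2)/1040 = 39.51538
V̂(ȳ_st) = Σ W_h² s_h²/n_h, with W_h = N_h/N and N = 1040:
  stratum A: (80/1040)²·26.9²/18 = 0.237873
  stratum B: (400/1040)²·18.4²/32 = 1.56509
  stratum C: (560/1040)²·7.9²/83 = 0.218015
V̂(ȳ_st) = 2.02098
SE(ȳ_st) = √2.02098 = 1.42161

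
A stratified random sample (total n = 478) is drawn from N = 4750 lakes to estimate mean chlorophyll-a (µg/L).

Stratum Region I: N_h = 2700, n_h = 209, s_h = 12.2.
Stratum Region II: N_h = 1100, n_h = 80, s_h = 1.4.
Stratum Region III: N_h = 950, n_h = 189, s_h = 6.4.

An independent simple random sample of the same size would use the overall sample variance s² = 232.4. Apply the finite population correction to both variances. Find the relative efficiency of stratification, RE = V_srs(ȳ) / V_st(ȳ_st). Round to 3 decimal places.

V̂(ȳ_st) = Σ W_h² (1 − n_h/N_h) s_h²/n_h, with W_h = N_h/N and N = 4750:
  stratum Region I: (2700/4750)²·(1 − 209/2700)·12.2²/209 = 0.212287
  stratum Region II: (1100/4750)²·(1 − 80/1100)·1.4²/80 = 0.00121835
  stratum Region III: (950/4750)²·(1 − 189/950)·6.4²/189 = 0.00694415
V_st = 0.22045
V_srs = (1 − 478/4750)·232.4/478 = 0.437266
Relative efficiency = V_srs / V_st = 0.437266/0.22045 = 1.9835

RE ≈ 1.984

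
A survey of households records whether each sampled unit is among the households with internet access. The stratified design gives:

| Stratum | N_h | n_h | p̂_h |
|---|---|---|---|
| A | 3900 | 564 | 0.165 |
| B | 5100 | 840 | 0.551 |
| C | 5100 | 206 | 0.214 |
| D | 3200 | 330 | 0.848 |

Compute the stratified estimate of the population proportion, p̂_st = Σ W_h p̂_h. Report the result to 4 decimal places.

p̂_st ≈ 0.4196

N = 17300; stratum weights W_h = N_h/N.
p̂_st = Σ W_h p̂_h = (3900·0.165 + 5100·0.551 + 5100·0.214 + 3200·0.848)/17300 = 0.41957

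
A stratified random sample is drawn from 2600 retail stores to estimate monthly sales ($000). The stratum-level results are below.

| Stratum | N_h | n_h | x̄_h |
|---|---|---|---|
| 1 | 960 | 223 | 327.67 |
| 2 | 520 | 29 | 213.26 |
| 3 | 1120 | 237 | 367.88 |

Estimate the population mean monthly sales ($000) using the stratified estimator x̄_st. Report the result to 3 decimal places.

x̄_st ≈ 322.109

N = Σ N_h = 2600. Stratum weights W_h = N_h/N.
x̄_st = (960·327.67 + 520·213.26 + 1120·367.88) / 2600 = 322.10923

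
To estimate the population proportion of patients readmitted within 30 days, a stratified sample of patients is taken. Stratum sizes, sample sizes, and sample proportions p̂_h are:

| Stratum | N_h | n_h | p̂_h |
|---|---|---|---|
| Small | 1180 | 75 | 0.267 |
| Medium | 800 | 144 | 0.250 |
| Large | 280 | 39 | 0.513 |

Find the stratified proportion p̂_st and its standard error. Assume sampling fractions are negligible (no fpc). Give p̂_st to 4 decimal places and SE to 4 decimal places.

p̂_st ≈ 0.2915, SE ≈ 0.0314

N = 2260; stratum weights W_h = N_h/N.
p̂_st = Σ W_h p̂_h = (1180·0.267 + 800·0.250 + 280·0.513)/2260 = 0.29146
V̂(p̂_st) = Σ W_h² p̂_h(1−p̂_h)/(n_h−1):
  stratum Small: (1180/2260)²·0.267·0.733/74 = 0.000720992
  stratum Medium: (800/2260)²·0.250·0.750/143 = 0.000164297
  stratum Large: (280/2260)²·0.513·0.487/38 = 0.000100916
V̂(p̂_st) = 0.000986205; SE = √V̂ = 0.0314039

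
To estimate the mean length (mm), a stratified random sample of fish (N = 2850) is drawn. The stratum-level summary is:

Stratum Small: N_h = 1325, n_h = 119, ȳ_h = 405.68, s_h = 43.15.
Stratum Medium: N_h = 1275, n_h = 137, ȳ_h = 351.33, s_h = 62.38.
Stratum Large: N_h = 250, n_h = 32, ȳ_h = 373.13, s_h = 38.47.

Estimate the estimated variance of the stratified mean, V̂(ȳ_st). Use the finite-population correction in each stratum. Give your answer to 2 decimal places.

V̂(ȳ_st) = Σ W_h² (1 − n_h/N_h) s_h²/n_h, with W_h = N_h/N and N = 2850:
  stratum Small: (1325/2850)²·(1 − 119/1325)·43.15²/119 = 3.07814
  stratum Medium: (1275/2850)²·(1 − 137/1275)·62.38²/137 = 5.07379
  stratum Large: (250/2850)²·(1 − 32/250)·38.47²/32 = 0.310314
V̂(ȳ_st) = 8.46225

V̂(ȳ_st) ≈ 8.46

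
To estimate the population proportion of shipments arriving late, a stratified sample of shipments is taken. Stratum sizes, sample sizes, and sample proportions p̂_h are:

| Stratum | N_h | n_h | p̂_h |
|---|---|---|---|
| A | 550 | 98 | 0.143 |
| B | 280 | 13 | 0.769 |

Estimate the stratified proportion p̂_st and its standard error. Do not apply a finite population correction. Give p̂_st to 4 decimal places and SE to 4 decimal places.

N = 830; stratum weights W_h = N_h/N.
p̂_st = Σ W_h p̂_h = (550·0.143 + 280·0.769)/830 = 0.35418
V̂(p̂_st) = Σ W_h² p̂_h(1−p̂_h)/(n_h−1):
  stratum A: (550/830)²·0.143·0.857/97 = 0.000554772
  stratum B: (280/830)²·0.769·0.231/12 = 0.00168468
V̂(p̂_st) = 0.00223945; SE = √V̂ = 0.0473228

p̂_st ≈ 0.3542, SE ≈ 0.0473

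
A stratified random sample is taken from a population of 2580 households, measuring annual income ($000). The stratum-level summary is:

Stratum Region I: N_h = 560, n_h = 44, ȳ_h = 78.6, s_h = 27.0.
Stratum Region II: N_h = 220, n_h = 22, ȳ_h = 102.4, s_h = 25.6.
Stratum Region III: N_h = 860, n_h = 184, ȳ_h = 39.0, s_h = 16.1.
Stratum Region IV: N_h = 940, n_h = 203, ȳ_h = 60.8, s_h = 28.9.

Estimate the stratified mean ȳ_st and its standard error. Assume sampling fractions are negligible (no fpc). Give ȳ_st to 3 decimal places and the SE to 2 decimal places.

ȳ_st = Σ W_h ȳ_h = (560·78.6 + 220·102.4 + 860·39.0 + 940·60.8)/2580 = 60.94419
V̂(ȳ_st) = Σ W_h² s_h²/n_h, with W_h = N_h/N and N = 2580:
  stratum Region I: (560/2580)²·27.0²/44 = 0.780569
  stratum Region II: (220/2580)²·25.6²/22 = 0.216602
  stratum Region III: (860/2580)²·16.1²/184 = 0.156528
  stratum Region IV: (940/2580)²·28.9²/203 = 0.546155
V̂(ȳ_st) = 1.69985
SE(ȳ_st) = √1.69985 = 1.30378

ȳ_st ≈ 60.944, SE ≈ 1.30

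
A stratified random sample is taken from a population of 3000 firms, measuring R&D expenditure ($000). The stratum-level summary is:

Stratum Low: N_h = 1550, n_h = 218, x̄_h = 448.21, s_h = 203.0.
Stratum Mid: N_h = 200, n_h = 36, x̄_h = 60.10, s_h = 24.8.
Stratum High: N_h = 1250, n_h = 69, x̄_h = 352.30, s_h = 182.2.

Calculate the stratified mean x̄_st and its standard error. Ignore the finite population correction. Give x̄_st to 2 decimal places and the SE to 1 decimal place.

x̄_st ≈ 382.37, SE ≈ 11.6

x̄_st = Σ W_h x̄_h = (1550·448.21 + 200·60.10 + 1250·352.30)/3000 = 382.37350
V̂(x̄_st) = Σ W_h² s_h²/n_h, with W_h = N_h/N and N = 3000:
  stratum Low: (1550/3000)²·203.0²/218 = 50.4611
  stratum Mid: (200/3000)²·24.8²/36 = 0.0759309
  stratum High: (1250/3000)²·182.2²/69 = 83.5267
V̂(x̄_st) = 134.064
SE(x̄_st) = √134.064 = 11.5786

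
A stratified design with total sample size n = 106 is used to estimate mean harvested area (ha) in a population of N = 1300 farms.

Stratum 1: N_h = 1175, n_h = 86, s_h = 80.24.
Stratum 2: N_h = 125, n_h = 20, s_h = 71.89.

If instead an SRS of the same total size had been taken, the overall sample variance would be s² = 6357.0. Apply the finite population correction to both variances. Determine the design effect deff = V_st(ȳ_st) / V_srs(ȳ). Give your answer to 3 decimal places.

V̂(ȳ_st) = Σ W_h² (1 − n_h/N_h) s_h²/n_h, with W_h = N_h/N and N = 1300:
  stratum 1: (1175/1300)²·(1 − 86/1175)·80.24²/86 = 56.6843
  stratum 2: (125/1300)²·(1 − 20/125)·71.89²/20 = 2.00687
V_st = 58.6911
V_srs = (1 − 106/1300)·6357.0/106 = 55.0817
deff = V_st / V_srs = 58.6911/55.0817 = 1.0655

deff ≈ 1.066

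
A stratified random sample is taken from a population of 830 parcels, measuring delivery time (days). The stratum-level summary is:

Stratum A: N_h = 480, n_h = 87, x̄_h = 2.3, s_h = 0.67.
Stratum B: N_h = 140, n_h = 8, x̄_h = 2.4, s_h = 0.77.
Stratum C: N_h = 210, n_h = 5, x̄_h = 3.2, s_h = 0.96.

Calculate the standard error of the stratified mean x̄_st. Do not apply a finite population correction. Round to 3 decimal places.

SE(x̄_st) ≈ 0.125

V̂(x̄_st) = Σ W_h² s_h²/n_h, with W_h = N_h/N and N = 830:
  stratum A: (480/830)²·0.67²/87 = 0.00172567
  stratum B: (140/830)²·0.77²/8 = 0.00210859
  stratum C: (210/830)²·0.96²/5 = 0.0117993
V̂(x̄_st) = 0.0156335
SE(x̄_st) = √0.0156335 = 0.125034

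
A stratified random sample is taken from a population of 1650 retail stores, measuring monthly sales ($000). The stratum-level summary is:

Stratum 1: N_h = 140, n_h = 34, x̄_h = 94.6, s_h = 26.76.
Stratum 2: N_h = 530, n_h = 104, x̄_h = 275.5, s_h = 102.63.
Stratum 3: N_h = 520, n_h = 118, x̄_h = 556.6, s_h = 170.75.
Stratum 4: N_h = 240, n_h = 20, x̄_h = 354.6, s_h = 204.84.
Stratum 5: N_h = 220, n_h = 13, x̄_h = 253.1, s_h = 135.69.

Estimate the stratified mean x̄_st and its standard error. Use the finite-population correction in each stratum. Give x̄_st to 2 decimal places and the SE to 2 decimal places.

x̄_st ≈ 357.26, SE ≈ 9.58

x̄_st = Σ W_h x̄_h = (140·94.6 + 530·275.5 + 520·556.6 + 240·354.6 + 220·253.1)/1650 = 357.25879
V̂(x̄_st) = Σ W_h² (1 − n_h/N_h) s_h²/n_h, with W_h = N_h/N and N = 1650:
  stratum 1: (140/1650)²·(1 − 34/140)·26.76²/34 = 0.114805
  stratum 2: (530/1650)²·(1 − 104/530)·102.63²/104 = 8.3991
  stratum 3: (520/1650)²·(1 − 118/520)·170.75²/118 = 18.9715
  stratum 4: (240/1650)²·(1 − 20/240)·204.84²/20 = 40.6879
  stratum 5: (220/1650)²·(1 − 13/220)·135.69²/13 = 23.6907
V̂(x̄_st) = 91.864
SE(x̄_st) = √91.864 = 9.58457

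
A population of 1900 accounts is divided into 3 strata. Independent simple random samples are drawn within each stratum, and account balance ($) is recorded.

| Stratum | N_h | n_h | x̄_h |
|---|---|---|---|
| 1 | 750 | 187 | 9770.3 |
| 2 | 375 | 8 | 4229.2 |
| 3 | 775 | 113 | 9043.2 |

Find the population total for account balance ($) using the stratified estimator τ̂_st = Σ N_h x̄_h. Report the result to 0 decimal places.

τ̂_st ≈ 15922155

τ̂_st = Σ N_h x̄_h = 750·9770.3 + 375·4229.2 + 775·9043.2 = 15922155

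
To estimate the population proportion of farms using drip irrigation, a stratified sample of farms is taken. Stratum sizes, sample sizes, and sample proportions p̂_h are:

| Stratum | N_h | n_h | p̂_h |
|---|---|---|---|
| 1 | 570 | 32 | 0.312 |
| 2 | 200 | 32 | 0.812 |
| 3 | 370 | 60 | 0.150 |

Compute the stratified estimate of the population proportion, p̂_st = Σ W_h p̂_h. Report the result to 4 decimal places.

N = 1140; stratum weights W_h = N_h/N.
p̂_st = Σ W_h p̂_h = (570·0.312 + 200·0.812 + 370·0.150)/1140 = 0.34714

p̂_st ≈ 0.3471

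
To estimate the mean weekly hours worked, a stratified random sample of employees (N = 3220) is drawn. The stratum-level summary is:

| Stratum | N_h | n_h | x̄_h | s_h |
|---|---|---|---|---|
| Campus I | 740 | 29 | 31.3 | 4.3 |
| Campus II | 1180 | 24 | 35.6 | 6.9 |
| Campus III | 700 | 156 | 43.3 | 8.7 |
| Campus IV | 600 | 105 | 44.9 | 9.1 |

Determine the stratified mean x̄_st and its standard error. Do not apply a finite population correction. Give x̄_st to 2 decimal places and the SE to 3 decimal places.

x̄_st = Σ W_h x̄_h = (740·31.3 + 1180·35.6 + 700·43.3 + 600·44.9)/3220 = 38.01863
V̂(x̄_st) = Σ W_h² s_h²/n_h, with W_h = N_h/N and N = 3220:
  stratum Campus I: (740/3220)²·4.3²/29 = 0.0336737
  stratum Campus II: (1180/3220)²·6.9²/24 = 0.266403
  stratum Campus III: (700/3220)²·8.7²/156 = 0.0229297
  stratum Campus IV: (600/3220)²·9.1²/105 = 0.0273832
V̂(x̄_st) = 0.35039
SE(x̄_st) = √0.35039 = 0.591937

x̄_st ≈ 38.02, SE ≈ 0.592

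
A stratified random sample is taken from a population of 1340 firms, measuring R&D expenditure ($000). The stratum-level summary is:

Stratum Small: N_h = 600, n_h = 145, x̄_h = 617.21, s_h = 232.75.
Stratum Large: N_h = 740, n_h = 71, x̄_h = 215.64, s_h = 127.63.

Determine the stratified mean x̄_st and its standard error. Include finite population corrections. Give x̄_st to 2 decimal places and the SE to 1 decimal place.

x̄_st ≈ 395.45, SE ≈ 11.0

x̄_st = Σ W_h x̄_h = (600·617.21 + 740·215.64)/1340 = 395.44746
V̂(x̄_st) = Σ W_h² (1 − n_h/N_h) s_h²/n_h, with W_h = N_h/N and N = 1340:
  stratum Small: (600/1340)²·(1 − 145/600)·232.75²/145 = 56.8021
  stratum Large: (740/1340)²·(1 − 71/740)·127.63²/71 = 63.2551
V̂(x̄_st) = 120.057
SE(x̄_st) = √120.057 = 10.9571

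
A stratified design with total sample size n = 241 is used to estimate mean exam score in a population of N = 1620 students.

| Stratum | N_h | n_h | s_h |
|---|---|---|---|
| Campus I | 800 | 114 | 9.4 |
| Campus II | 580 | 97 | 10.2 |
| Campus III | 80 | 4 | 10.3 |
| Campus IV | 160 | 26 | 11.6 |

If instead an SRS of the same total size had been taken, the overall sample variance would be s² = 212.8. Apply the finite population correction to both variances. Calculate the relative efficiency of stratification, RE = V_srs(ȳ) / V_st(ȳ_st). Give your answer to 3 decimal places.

RE ≈ 1.976

V̂(ȳ_st) = Σ W_h² (1 − n_h/N_h) s_h²/n_h, with W_h = N_h/N and N = 1620:
  stratum Campus I: (800/1620)²·(1 − 114/800)·9.4²/114 = 0.162082
  stratum Campus II: (580/1620)²·(1 − 97/580)·10.2²/97 = 0.114492
  stratum Campus III: (80/1620)²·(1 − 4/80)·10.3²/4 = 0.0614452
  stratum Campus IV: (160/1620)²·(1 − 26/160)·11.6²/26 = 0.0422802
V_st = 0.380299
V_srs = (1 − 241/1620)·212.8/241 = 0.75163
Relative efficiency = V_srs / V_st = 0.75163/0.380299 = 1.9764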